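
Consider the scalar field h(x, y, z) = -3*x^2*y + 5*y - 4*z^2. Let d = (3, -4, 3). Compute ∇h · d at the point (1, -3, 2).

∂h/∂x = -6*x*y
∂h/∂y = -3*x^2 + 5
∂h/∂z = -8*z
∇h at (1, -3, 2) = (18, 2, -16)
∇h · d = (18)(3) + (2)(-4) + (-16)(3) = -2

-2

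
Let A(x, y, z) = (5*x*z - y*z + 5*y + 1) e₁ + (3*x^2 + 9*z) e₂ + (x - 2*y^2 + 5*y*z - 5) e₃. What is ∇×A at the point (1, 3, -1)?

(-26, 1, 0)

(∇×A)₁ = ∂A₃/∂y − ∂A₂/∂z = -4*y + 5*z - 9
(∇×A)₂ = ∂A₁/∂z − ∂A₃/∂x = 5*x - y - 1
(∇×A)₃ = ∂A₂/∂x − ∂A₁/∂y = 6*x + z - 5
∇×A = (-4*y + 5*z - 9, 5*x - y - 1, 6*x + z - 5)
At (1, 3, -1): (-26, 1, 0).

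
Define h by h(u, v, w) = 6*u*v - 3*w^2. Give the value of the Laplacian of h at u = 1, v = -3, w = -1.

∂²h/∂u² = 0
∂²h/∂v² = 0
∂²h/∂w² = -6
∇²h = -6
At (1, -3, -1): -6.

-6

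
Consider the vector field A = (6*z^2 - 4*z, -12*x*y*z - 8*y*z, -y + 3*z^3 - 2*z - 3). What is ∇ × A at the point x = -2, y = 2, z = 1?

(-33, 8, -24)

(∇×A)₁ = ∂A₃/∂y − ∂A₂/∂z = 12*x*y + 8*y - 1
(∇×A)₂ = ∂A₁/∂z − ∂A₃/∂x = 12*z - 4
(∇×A)₃ = ∂A₂/∂x − ∂A₁/∂y = -12*y*z
∇×A = (12*x*y + 8*y - 1, 12*z - 4, -12*y*z)
At (-2, 2, 1): (-33, 8, -24).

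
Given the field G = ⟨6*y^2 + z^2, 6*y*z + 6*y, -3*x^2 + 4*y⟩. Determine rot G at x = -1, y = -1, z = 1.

(∇×G)₁ = ∂G₃/∂y − ∂G₂/∂z = -6*y + 4
(∇×G)₂ = ∂G₁/∂z − ∂G₃/∂x = 6*x + 2*z
(∇×G)₃ = ∂G₂/∂x − ∂G₁/∂y = -12*y
∇×G = (-6*y + 4, 6*x + 2*z, -12*y)
At (-1, -1, 1): (10, -4, 12).

(10, -4, 12)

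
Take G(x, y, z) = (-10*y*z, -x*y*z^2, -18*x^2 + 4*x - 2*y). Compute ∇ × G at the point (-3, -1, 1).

(∇×G)₁ = ∂G₃/∂y − ∂G₂/∂z = 2*x*y*z - 2
(∇×G)₂ = ∂G₁/∂z − ∂G₃/∂x = 36*x - 10*y - 4
(∇×G)₃ = ∂G₂/∂x − ∂G₁/∂y = -y*z^2 + 10*z
∇×G = (2*x*y*z - 2, 36*x - 10*y - 4, -y*z^2 + 10*z)
At (-3, -1, 1): (4, -102, 11).

(4, -102, 11)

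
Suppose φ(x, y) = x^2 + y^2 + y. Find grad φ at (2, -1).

∂φ/∂x = 2*x
∂φ/∂y = 2*y + 1
∇φ = (2*x, 2*y + 1)
At (2, -1): (4, -1).

(4, -1)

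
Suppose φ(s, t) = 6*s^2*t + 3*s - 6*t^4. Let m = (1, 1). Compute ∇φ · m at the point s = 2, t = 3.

-549

∂φ/∂s = 12*s*t + 3
∂φ/∂t = 6*s^2 - 24*t^3
∇φ at (2, 3) = (75, -624)
∇φ · m = (75)(1) + (-624)(1) = -549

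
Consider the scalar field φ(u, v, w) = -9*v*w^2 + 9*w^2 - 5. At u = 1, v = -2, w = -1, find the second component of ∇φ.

(∇φ)_2 = ∂φ/∂v = -9*w^2
At (1, -2, -1): -9.

-9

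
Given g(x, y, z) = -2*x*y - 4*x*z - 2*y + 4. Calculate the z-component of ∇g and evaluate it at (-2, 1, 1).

(∇g)_3 = ∂g/∂z = -4*x
At (-2, 1, 1): 8.

8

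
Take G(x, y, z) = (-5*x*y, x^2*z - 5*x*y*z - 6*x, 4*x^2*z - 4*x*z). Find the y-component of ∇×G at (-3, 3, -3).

-84

(∇×G)_2 = ∂G₁/∂z − ∂G₃/∂x
= 0 − (8*x*z - 4*z)
= -8*x*z + 4*z
At (-3, 3, -3): -84.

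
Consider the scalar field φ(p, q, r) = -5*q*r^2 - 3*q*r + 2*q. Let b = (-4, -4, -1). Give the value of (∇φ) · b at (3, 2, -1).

-14

∂φ/∂p = 0
∂φ/∂q = -5*r^2 - 3*r + 2
∂φ/∂r = -10*q*r - 3*q
∇φ at (3, 2, -1) = (0, 0, 14)
∇φ · b = (0)(-4) + (0)(-4) + (14)(-1) = -14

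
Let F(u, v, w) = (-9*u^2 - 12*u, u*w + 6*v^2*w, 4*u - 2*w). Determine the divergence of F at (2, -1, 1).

∂F₁/∂u = -18*u - 12
∂F₂/∂v = 12*v*w
∂F₃/∂w = -2
∇·F = -18*u + 12*v*w - 14
At (2, -1, 1): -62.

-62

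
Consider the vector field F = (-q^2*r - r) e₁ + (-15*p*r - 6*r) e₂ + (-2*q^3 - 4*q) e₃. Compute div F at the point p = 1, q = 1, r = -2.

0

∂F₁/∂p = 0
∂F₂/∂q = 0
∂F₃/∂r = 0
∇·F = 0
At (1, 1, -2): 0.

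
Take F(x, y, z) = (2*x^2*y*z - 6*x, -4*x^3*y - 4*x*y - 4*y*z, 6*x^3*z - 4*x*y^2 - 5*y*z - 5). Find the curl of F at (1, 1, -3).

(11, 60, -10)

(∇×F)₁ = ∂F₃/∂y − ∂F₂/∂z = -8*x*y + 4*y - 5*z
(∇×F)₂ = ∂F₁/∂z − ∂F₃/∂x = 2*x^2*y - 18*x^2*z + 4*y^2
(∇×F)₃ = ∂F₂/∂x − ∂F₁/∂y = -12*x^2*y - 2*x^2*z - 4*y
∇×F = (-8*x*y + 4*y - 5*z, 2*x^2*y - 18*x^2*z + 4*y^2, -12*x^2*y - 2*x^2*z - 4*y)
At (1, 1, -3): (11, 60, -10).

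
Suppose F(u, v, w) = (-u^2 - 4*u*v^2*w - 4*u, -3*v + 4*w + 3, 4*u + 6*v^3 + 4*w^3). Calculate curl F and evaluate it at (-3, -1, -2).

(14, 8, -48)

(∇×F)₁ = ∂F₃/∂v − ∂F₂/∂w = 18*v^2 - 4
(∇×F)₂ = ∂F₁/∂w − ∂F₃/∂u = -4*u*v^2 - 4
(∇×F)₃ = ∂F₂/∂u − ∂F₁/∂v = 8*u*v*w
∇×F = (18*v^2 - 4, -4*u*v^2 - 4, 8*u*v*w)
At (-3, -1, -2): (14, 8, -48).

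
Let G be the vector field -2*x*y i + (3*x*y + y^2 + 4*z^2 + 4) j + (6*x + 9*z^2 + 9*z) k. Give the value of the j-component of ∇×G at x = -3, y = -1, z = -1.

(∇×G)_2 = ∂G₁/∂z − ∂G₃/∂x
= 0 − (6)
= -6
At (-3, -1, -1): -6.

-6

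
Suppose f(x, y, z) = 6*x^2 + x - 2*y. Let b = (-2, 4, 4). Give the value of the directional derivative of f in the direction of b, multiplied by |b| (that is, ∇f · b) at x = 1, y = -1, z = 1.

-34

∂f/∂x = 12*x + 1
∂f/∂y = -2
∂f/∂z = 0
∇f at (1, -1, 1) = (13, -2, 0)
∇f · b = (13)(-2) + (-2)(4) + (0)(4) = -34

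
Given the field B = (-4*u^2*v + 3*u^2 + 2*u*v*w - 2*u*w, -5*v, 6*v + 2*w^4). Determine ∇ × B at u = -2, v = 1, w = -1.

(∇×B)₁ = ∂B₃/∂v − ∂B₂/∂w = 6
(∇×B)₂ = ∂B₁/∂w − ∂B₃/∂u = 2*u*v - 2*u
(∇×B)₃ = ∂B₂/∂u − ∂B₁/∂v = 4*u^2 - 2*u*w
∇×B = (6, 2*u*v - 2*u, 4*u^2 - 2*u*w)
At (-2, 1, -1): (6, 0, 12).

(6, 0, 12)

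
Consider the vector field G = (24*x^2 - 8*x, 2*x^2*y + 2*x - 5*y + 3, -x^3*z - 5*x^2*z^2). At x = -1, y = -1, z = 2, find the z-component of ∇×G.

(∇×G)_3 = ∂G₂/∂x − ∂G₁/∂y
= 4*x*y + 2 − (0)
= 4*x*y + 2
At (-1, -1, 2): 6.

6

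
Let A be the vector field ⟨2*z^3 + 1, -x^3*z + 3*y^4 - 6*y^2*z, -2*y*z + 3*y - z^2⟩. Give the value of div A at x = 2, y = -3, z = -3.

∂A₁/∂x = 0
∂A₂/∂y = 12*y^3 - 12*y*z
∂A₃/∂z = -2*y - 2*z
∇·A = 12*y^3 - 12*y*z - 2*y - 2*z
At (2, -3, -3): -420.

-420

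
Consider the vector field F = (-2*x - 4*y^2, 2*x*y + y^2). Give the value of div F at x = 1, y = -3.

-6

∂F₁/∂x = -2
∂F₂/∂y = 2*x + 2*y
∇·F = 2*x + 2*y - 2
At (1, -3): -6.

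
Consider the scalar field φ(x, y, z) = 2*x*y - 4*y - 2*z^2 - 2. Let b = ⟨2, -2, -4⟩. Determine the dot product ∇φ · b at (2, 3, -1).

∂φ/∂x = 2*y
∂φ/∂y = 2*x - 4
∂φ/∂z = -4*z
∇φ at (2, 3, -1) = (6, 0, 4)
∇φ · b = (6)(2) + (0)(-2) + (4)(-4) = -4

-4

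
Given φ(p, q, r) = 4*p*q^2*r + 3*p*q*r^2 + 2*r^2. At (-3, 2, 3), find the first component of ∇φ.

(∇φ)_1 = ∂φ/∂p = 4*q^2*r + 3*q*r^2
At (-3, 2, 3): 102.

102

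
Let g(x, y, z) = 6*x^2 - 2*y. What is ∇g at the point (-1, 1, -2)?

(-12, -2, 0)

∂g/∂x = 12*x
∂g/∂y = -2
∂g/∂z = 0
∇g = (12*x, -2, 0)
At (-1, 1, -2): (-12, -2, 0).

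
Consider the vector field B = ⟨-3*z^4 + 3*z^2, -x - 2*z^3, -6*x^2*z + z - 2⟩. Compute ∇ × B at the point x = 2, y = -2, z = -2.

(∇×B)₁ = ∂B₃/∂y − ∂B₂/∂z = 6*z^2
(∇×B)₂ = ∂B₁/∂z − ∂B₃/∂x = 12*x*z - 12*z^3 + 6*z
(∇×B)₃ = ∂B₂/∂x − ∂B₁/∂y = -1
∇×B = (6*z^2, 12*x*z - 12*z^3 + 6*z, -1)
At (2, -2, -2): (24, 36, -1).

(24, 36, -1)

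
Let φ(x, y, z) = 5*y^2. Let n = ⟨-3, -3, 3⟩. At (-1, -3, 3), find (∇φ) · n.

∂φ/∂x = 0
∂φ/∂y = 10*y
∂φ/∂z = 0
∇φ at (-1, -3, 3) = (0, -30, 0)
∇φ · n = (0)(-3) + (-30)(-3) + (0)(3) = 90

90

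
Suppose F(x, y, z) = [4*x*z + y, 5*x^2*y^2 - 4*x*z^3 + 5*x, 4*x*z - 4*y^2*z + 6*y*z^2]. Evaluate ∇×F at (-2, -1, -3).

(∇×F)₁ = ∂F₃/∂y − ∂F₂/∂z = 12*x*z^2 - 8*y*z + 6*z^2
(∇×F)₂ = ∂F₁/∂z − ∂F₃/∂x = 4*x - 4*z
(∇×F)₃ = ∂F₂/∂x − ∂F₁/∂y = 10*x*y^2 - 4*z^3 + 4
∇×F = (12*x*z^2 - 8*y*z + 6*z^2, 4*x - 4*z, 10*x*y^2 - 4*z^3 + 4)
At (-2, -1, -3): (-186, 4, 92).

(-186, 4, 92)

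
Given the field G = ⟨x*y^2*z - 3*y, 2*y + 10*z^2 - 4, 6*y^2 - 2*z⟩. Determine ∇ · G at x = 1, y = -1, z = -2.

∂G₁/∂x = y^2*z
∂G₂/∂y = 2
∂G₃/∂z = -2
∇·G = y^2*z
At (1, -1, -2): -2.

-2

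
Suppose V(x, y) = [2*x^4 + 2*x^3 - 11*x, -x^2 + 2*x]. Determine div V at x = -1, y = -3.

∂V₁/∂x = 8*x^3 + 6*x^2 - 11
∂V₂/∂y = 0
∇·V = 8*x^3 + 6*x^2 - 11
At (-1, -3): -13.

-13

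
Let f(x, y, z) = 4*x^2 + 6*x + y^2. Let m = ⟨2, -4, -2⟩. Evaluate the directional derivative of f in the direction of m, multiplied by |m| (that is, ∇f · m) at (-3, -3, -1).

-12

∂f/∂x = 8*x + 6
∂f/∂y = 2*y
∂f/∂z = 0
∇f at (-3, -3, -1) = (-18, -6, 0)
∇f · m = (-18)(2) + (-6)(-4) + (0)(-2) = -12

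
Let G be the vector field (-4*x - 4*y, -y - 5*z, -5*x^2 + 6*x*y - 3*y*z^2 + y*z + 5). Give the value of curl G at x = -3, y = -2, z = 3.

(-37, -18, 4)

(∇×G)₁ = ∂G₃/∂y − ∂G₂/∂z = 6*x - 3*z^2 + z + 5
(∇×G)₂ = ∂G₁/∂z − ∂G₃/∂x = 10*x - 6*y
(∇×G)₃ = ∂G₂/∂x − ∂G₁/∂y = 4
∇×G = (6*x - 3*z^2 + z + 5, 10*x - 6*y, 4)
At (-3, -2, 3): (-37, -18, 4).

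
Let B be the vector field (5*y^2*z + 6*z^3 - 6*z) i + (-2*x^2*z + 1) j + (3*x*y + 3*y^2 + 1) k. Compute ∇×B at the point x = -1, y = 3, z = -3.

(∇×B)₁ = ∂B₃/∂y − ∂B₂/∂z = 2*x^2 + 3*x + 6*y
(∇×B)₂ = ∂B₁/∂z − ∂B₃/∂x = 5*y^2 - 3*y + 18*z^2 - 6
(∇×B)₃ = ∂B₂/∂x − ∂B₁/∂y = -4*x*z - 10*y*z
∇×B = (2*x^2 + 3*x + 6*y, 5*y^2 - 3*y + 18*z^2 - 6, -4*x*z - 10*y*z)
At (-1, 3, -3): (17, 192, 78).

(17, 192, 78)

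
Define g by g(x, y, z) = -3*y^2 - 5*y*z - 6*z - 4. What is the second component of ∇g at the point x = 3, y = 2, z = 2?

-22

(∇g)_2 = ∂g/∂y = -6*y - 5*z
At (3, 2, 2): -22.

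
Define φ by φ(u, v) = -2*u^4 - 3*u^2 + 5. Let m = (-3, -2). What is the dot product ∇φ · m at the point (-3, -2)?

∂φ/∂u = -8*u^3 - 6*u
∂φ/∂v = 0
∇φ at (-3, -2) = (234, 0)
∇φ · m = (234)(-3) + (0)(-2) = -702

-702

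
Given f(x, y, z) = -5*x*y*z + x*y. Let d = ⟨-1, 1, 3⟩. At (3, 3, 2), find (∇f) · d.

∂f/∂x = -5*y*z + y
∂f/∂y = -5*x*z + x
∂f/∂z = -5*x*y
∇f at (3, 3, 2) = (-27, -27, -45)
∇f · d = (-27)(-1) + (-27)(1) + (-45)(3) = -135

-135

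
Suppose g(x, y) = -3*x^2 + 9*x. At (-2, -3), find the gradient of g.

(21, 0)

∂g/∂x = -6*x + 9
∂g/∂y = 0
∇g = (-6*x + 9, 0)
At (-2, -3): (21, 0).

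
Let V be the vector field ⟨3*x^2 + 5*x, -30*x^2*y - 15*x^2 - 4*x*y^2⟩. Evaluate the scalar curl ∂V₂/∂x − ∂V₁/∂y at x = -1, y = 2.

∂V₂/∂x = -60*x*y - 30*x - 4*y^2
∂V₁/∂y = 0
Scalar curl = -60*x*y - 30*x - 4*y^2
At (-1, 2): 134.

134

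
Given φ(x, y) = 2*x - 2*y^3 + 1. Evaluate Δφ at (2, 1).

-12

∂²φ/∂x² = 0
∂²φ/∂y² = -12*y
∇²φ = -12*y
At (2, 1): -12.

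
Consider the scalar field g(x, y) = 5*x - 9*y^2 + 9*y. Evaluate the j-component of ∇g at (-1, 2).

(∇g)_2 = ∂g/∂y = -18*y + 9
At (-1, 2): -27.

-27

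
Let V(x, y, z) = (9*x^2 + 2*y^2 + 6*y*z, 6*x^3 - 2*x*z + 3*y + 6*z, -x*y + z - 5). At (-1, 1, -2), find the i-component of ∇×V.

(∇×V)_1 = ∂V₃/∂y − ∂V₂/∂z
= -x − (-2*x + 6)
= x - 6
At (-1, 1, -2): -7.

-7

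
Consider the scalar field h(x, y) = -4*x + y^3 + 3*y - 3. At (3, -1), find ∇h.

(-4, 6)

∂h/∂x = -4
∂h/∂y = 3*y^2 + 3
∇h = (-4, 3*y^2 + 3)
At (3, -1): (-4, 6).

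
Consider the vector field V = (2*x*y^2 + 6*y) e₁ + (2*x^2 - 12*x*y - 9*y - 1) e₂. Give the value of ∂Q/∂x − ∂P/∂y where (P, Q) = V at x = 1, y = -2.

30

∂V₂/∂x = 4*x - 12*y
∂V₁/∂y = 4*x*y + 6
Scalar curl = -4*x*y + 4*x - 12*y - 6
At (1, -2): 30.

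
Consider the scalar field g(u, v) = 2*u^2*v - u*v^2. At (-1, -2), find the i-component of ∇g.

4

(∇g)_1 = ∂g/∂u = 4*u*v - v^2
At (-1, -2): 4.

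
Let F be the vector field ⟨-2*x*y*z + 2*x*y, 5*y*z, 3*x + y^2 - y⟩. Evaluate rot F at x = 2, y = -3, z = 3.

(∇×F)₁ = ∂F₃/∂y − ∂F₂/∂z = -3*y - 1
(∇×F)₂ = ∂F₁/∂z − ∂F₃/∂x = -2*x*y - 3
(∇×F)₃ = ∂F₂/∂x − ∂F₁/∂y = 2*x*z - 2*x
∇×F = (-3*y - 1, -2*x*y - 3, 2*x*z - 2*x)
At (2, -3, 3): (8, 9, 8).

(8, 9, 8)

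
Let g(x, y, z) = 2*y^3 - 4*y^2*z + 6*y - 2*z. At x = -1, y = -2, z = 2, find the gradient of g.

∂g/∂x = 0
∂g/∂y = 6*y^2 - 8*y*z + 6
∂g/∂z = -4*y^2 - 2
∇g = (0, 6*y^2 - 8*y*z + 6, -4*y^2 - 2)
At (-1, -2, 2): (0, 62, -18).

(0, 62, -18)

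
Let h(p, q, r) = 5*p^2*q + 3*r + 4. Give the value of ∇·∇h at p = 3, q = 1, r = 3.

10

∂²h/∂p² = 10*q
∂²h/∂q² = 0
∂²h/∂r² = 0
∇²h = 10*q
At (3, 1, 3): 10.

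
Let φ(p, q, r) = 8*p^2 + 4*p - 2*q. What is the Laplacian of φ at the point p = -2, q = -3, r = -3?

∂²φ/∂p² = 16
∂²φ/∂q² = 0
∂²φ/∂r² = 0
∇²φ = 16
At (-2, -3, -3): 16.

16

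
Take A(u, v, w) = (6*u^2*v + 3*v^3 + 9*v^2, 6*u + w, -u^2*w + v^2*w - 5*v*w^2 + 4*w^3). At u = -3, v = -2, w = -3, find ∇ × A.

(-34, 18, -48)

(∇×A)₁ = ∂A₃/∂v − ∂A₂/∂w = 2*v*w - 5*w^2 - 1
(∇×A)₂ = ∂A₁/∂w − ∂A₃/∂u = 2*u*w
(∇×A)₃ = ∂A₂/∂u − ∂A₁/∂v = -6*u^2 - 9*v^2 - 18*v + 6
∇×A = (2*v*w - 5*w^2 - 1, 2*u*w, -6*u^2 - 9*v^2 - 18*v + 6)
At (-3, -2, -3): (-34, 18, -48).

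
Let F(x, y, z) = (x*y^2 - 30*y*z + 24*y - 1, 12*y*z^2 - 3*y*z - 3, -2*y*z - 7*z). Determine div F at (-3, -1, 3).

∂F₁/∂x = y^2
∂F₂/∂y = 12*z^2 - 3*z
∂F₃/∂z = -2*y - 7
∇·F = y^2 - 2*y + 12*z^2 - 3*z - 7
At (-3, -1, 3): 95.

95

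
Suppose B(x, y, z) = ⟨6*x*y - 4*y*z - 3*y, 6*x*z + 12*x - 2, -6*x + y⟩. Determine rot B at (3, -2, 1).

(-17, 14, 7)

(∇×B)₁ = ∂B₃/∂y − ∂B₂/∂z = -6*x + 1
(∇×B)₂ = ∂B₁/∂z − ∂B₃/∂x = -4*y + 6
(∇×B)₃ = ∂B₂/∂x − ∂B₁/∂y = -6*x + 10*z + 15
∇×B = (-6*x + 1, -4*y + 6, -6*x + 10*z + 15)
At (3, -2, 1): (-17, 14, 7).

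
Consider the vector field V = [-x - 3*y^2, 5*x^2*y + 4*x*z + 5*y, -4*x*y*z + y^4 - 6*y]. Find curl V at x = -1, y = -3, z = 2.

(-102, -24, 20)

(∇×V)₁ = ∂V₃/∂y − ∂V₂/∂z = -4*x*z - 4*x + 4*y^3 - 6
(∇×V)₂ = ∂V₁/∂z − ∂V₃/∂x = 4*y*z
(∇×V)₃ = ∂V₂/∂x − ∂V₁/∂y = 10*x*y + 6*y + 4*z
∇×V = (-4*x*z - 4*x + 4*y^3 - 6, 4*y*z, 10*x*y + 6*y + 4*z)
At (-1, -3, 2): (-102, -24, 20).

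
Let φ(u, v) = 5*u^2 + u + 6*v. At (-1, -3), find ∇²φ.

∂²φ/∂u² = 10
∂²φ/∂v² = 0
∇²φ = 10
At (-1, -3): 10.

10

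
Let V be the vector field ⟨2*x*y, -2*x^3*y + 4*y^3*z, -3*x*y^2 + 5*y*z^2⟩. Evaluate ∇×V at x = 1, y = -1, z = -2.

(∇×V)₁ = ∂V₃/∂y − ∂V₂/∂z = -6*x*y - 4*y^3 + 5*z^2
(∇×V)₂ = ∂V₁/∂z − ∂V₃/∂x = 3*y^2
(∇×V)₃ = ∂V₂/∂x − ∂V₁/∂y = -6*x^2*y - 2*x
∇×V = (-6*x*y - 4*y^3 + 5*z^2, 3*y^2, -6*x^2*y - 2*x)
At (1, -1, -2): (30, 3, 4).

(30, 3, 4)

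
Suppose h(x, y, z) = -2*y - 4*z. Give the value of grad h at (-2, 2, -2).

∂h/∂x = 0
∂h/∂y = -2
∂h/∂z = -4
∇h = (0, -2, -4)
At (-2, 2, -2): (0, -2, -4).

(0, -2, -4)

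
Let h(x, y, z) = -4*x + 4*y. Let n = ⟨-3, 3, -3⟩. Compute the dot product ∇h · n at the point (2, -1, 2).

∂h/∂x = -4
∂h/∂y = 4
∂h/∂z = 0
∇h at (2, -1, 2) = (-4, 4, 0)
∇h · n = (-4)(-3) + (4)(3) + (0)(-3) = 24

24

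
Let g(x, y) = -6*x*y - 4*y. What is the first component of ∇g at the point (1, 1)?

(∇g)_1 = ∂g/∂x = -6*y
At (1, 1): -6.

-6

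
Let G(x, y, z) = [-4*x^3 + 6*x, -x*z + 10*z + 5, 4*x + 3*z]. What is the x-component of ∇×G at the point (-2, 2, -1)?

-12

(∇×G)_1 = ∂G₃/∂y − ∂G₂/∂z
= 0 − (-x + 10)
= x - 10
At (-2, 2, -1): -12.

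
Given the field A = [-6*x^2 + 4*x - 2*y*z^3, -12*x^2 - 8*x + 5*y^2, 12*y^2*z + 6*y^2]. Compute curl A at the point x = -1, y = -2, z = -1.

(∇×A)₁ = ∂A₃/∂y − ∂A₂/∂z = 24*y*z + 12*y
(∇×A)₂ = ∂A₁/∂z − ∂A₃/∂x = -6*y*z^2
(∇×A)₃ = ∂A₂/∂x − ∂A₁/∂y = -24*x + 2*z^3 - 8
∇×A = (24*y*z + 12*y, -6*y*z^2, -24*x + 2*z^3 - 8)
At (-1, -2, -1): (24, 12, 14).

(24, 12, 14)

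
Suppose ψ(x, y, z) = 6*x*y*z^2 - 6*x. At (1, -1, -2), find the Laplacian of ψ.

-12

∂²ψ/∂x² = 0
∂²ψ/∂y² = 0
∂²ψ/∂z² = 12*x*y
∇²ψ = 12*x*y
At (1, -1, -2): -12.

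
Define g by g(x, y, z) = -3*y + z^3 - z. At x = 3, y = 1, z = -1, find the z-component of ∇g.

2

(∇g)_3 = ∂g/∂z = 3*z^2 - 1
At (3, 1, -1): 2.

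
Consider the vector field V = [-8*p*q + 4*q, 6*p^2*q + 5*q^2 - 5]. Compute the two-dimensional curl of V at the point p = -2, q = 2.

∂V₂/∂p = 12*p*q
∂V₁/∂q = -8*p + 4
Scalar curl = 12*p*q + 8*p - 4
At (-2, 2): -68.

-68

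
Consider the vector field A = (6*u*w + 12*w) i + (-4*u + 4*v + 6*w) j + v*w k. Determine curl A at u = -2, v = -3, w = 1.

(-5, 0, -4)

(∇×A)₁ = ∂A₃/∂v − ∂A₂/∂w = w - 6
(∇×A)₂ = ∂A₁/∂w − ∂A₃/∂u = 6*u + 12
(∇×A)₃ = ∂A₂/∂u − ∂A₁/∂v = -4
∇×A = (w - 6, 6*u + 12, -4)
At (-2, -3, 1): (-5, 0, -4).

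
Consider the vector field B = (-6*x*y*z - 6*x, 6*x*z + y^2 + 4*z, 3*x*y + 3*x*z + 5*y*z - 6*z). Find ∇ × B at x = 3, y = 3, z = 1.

(∇×B)₁ = ∂B₃/∂y − ∂B₂/∂z = -3*x + 5*z - 4
(∇×B)₂ = ∂B₁/∂z − ∂B₃/∂x = -6*x*y - 3*y - 3*z
(∇×B)₃ = ∂B₂/∂x − ∂B₁/∂y = 6*x*z + 6*z
∇×B = (-3*x + 5*z - 4, -6*x*y - 3*y - 3*z, 6*x*z + 6*z)
At (3, 3, 1): (-8, -66, 24).

(-8, -66, 24)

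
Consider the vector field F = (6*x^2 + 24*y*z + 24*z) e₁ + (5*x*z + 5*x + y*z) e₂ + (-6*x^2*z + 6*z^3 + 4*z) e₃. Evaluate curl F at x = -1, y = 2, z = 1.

(3, 60, -14)

(∇×F)₁ = ∂F₃/∂y − ∂F₂/∂z = -5*x - y
(∇×F)₂ = ∂F₁/∂z − ∂F₃/∂x = 12*x*z + 24*y + 24
(∇×F)₃ = ∂F₂/∂x − ∂F₁/∂y = -19*z + 5
∇×F = (-5*x - y, 12*x*z + 24*y + 24, -19*z + 5)
At (-1, 2, 1): (3, 60, -14).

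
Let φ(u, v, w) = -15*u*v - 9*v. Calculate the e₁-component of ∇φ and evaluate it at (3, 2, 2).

-30

(∇φ)_1 = ∂φ/∂u = -15*v
At (3, 2, 2): -30.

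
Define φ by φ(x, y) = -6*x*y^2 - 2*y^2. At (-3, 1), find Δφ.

32

∂²φ/∂x² = 0
∂²φ/∂y² = -4*(3*x + 1)
∇²φ = -12*x - 4
At (-3, 1): 32.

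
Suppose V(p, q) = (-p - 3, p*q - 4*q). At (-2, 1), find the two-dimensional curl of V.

1

∂V₂/∂p = q
∂V₁/∂q = 0
Scalar curl = q
At (-2, 1): 1.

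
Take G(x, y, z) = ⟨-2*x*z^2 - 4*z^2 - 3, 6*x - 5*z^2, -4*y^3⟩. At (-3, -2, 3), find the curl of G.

(∇×G)₁ = ∂G₃/∂y − ∂G₂/∂z = -12*y^2 + 10*z
(∇×G)₂ = ∂G₁/∂z − ∂G₃/∂x = -4*x*z - 8*z
(∇×G)₃ = ∂G₂/∂x − ∂G₁/∂y = 6
∇×G = (-12*y^2 + 10*z, -4*x*z - 8*z, 6)
At (-3, -2, 3): (-18, 12, 6).

(-18, 12, 6)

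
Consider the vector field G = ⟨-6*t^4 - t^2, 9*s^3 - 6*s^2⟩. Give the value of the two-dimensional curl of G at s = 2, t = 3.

738

∂G₂/∂s = 27*s^2 - 12*s
∂G₁/∂t = -24*t^3 - 2*t
Scalar curl = 27*s^2 - 12*s + 24*t^3 + 2*t
At (2, 3): 738.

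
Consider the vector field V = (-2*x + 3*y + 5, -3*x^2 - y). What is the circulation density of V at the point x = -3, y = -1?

∂V₂/∂x = -6*x
∂V₁/∂y = 3
Scalar curl = -6*x - 3
At (-3, -1): 15.

15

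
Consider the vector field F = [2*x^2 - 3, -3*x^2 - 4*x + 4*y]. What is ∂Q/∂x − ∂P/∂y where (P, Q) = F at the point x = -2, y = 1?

∂F₂/∂x = -6*x - 4
∂F₁/∂y = 0
Scalar curl = -6*x - 4
At (-2, 1): 8.

8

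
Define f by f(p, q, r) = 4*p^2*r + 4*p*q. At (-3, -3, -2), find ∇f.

(36, -12, 36)

∂f/∂p = 8*p*r + 4*q
∂f/∂q = 4*p
∂f/∂r = 4*p^2
∇f = (8*p*r + 4*q, 4*p, 4*p^2)
At (-3, -3, -2): (36, -12, 36).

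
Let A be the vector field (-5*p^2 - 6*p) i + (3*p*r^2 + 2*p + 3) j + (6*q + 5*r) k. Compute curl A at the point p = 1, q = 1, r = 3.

(-12, 0, 29)

(∇×A)₁ = ∂A₃/∂q − ∂A₂/∂r = -6*p*r + 6
(∇×A)₂ = ∂A₁/∂r − ∂A₃/∂p = 0
(∇×A)₃ = ∂A₂/∂p − ∂A₁/∂q = 3*r^2 + 2
∇×A = (-6*p*r + 6, 0, 3*r^2 + 2)
At (1, 1, 3): (-12, 0, 29).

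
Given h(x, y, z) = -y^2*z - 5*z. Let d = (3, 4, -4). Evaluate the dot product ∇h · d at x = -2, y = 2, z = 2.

∂h/∂x = 0
∂h/∂y = -2*y*z
∂h/∂z = -y^2 - 5
∇h at (-2, 2, 2) = (0, -8, -9)
∇h · d = (0)(3) + (-8)(4) + (-9)(-4) = 4

4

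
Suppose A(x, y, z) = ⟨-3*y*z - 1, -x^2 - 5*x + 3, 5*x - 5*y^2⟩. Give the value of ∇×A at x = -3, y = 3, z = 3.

(∇×A)₁ = ∂A₃/∂y − ∂A₂/∂z = -10*y
(∇×A)₂ = ∂A₁/∂z − ∂A₃/∂x = -3*y - 5
(∇×A)₃ = ∂A₂/∂x − ∂A₁/∂y = -2*x + 3*z - 5
∇×A = (-10*y, -3*y - 5, -2*x + 3*z - 5)
At (-3, 3, 3): (-30, -14, 10).

(-30, -14, 10)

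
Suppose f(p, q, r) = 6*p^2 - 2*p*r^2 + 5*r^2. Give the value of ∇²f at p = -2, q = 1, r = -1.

∂²f/∂p² = 12
∂²f/∂q² = 0
∂²f/∂r² = 2*(-2*p + 5)
∇²f = -4*p + 22
At (-2, 1, -1): 30.

30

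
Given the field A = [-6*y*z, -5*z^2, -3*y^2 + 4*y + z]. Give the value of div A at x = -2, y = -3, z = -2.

∂A₁/∂x = 0
∂A₂/∂y = 0
∂A₃/∂z = 1
∇·A = 1
At (-2, -3, -2): 1.

1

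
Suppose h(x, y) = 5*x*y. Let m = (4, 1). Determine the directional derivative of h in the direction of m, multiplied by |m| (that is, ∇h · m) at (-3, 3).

∂h/∂x = 5*y
∂h/∂y = 5*x
∇h at (-3, 3) = (15, -15)
∇h · m = (15)(4) + (-15)(1) = 45

45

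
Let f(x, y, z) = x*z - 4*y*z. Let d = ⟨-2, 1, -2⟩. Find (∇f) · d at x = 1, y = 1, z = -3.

24

∂f/∂x = z
∂f/∂y = -4*z
∂f/∂z = x - 4*y
∇f at (1, 1, -3) = (-3, 12, -3)
∇f · d = (-3)(-2) + (12)(1) + (-3)(-2) = 24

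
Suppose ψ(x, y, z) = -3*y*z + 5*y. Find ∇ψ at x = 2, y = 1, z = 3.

(0, -4, -3)

∂ψ/∂x = 0
∂ψ/∂y = -3*z + 5
∂ψ/∂z = -3*y
∇ψ = (0, -3*z + 5, -3*y)
At (2, 1, 3): (0, -4, -3).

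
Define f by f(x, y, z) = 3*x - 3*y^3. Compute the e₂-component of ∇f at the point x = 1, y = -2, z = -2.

(∇f)_2 = ∂f/∂y = -9*y^2
At (1, -2, -2): -36.

-36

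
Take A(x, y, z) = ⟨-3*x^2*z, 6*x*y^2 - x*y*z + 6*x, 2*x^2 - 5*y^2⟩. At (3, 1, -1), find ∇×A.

(∇×A)₁ = ∂A₃/∂y − ∂A₂/∂z = x*y - 10*y
(∇×A)₂ = ∂A₁/∂z − ∂A₃/∂x = -3*x^2 - 4*x
(∇×A)₃ = ∂A₂/∂x − ∂A₁/∂y = 6*y^2 - y*z + 6
∇×A = (x*y - 10*y, -3*x^2 - 4*x, 6*y^2 - y*z + 6)
At (3, 1, -1): (-7, -39, 13).

(-7, -39, 13)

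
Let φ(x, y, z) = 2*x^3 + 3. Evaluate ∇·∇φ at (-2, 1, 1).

-24

∂²φ/∂x² = 12*x
∂²φ/∂y² = 0
∂²φ/∂z² = 0
∇²φ = 12*x
At (-2, 1, 1): -24.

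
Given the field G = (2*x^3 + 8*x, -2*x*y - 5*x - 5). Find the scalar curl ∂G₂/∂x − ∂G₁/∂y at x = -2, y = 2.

∂G₂/∂x = -2*y - 5
∂G₁/∂y = 0
Scalar curl = -2*y - 5
At (-2, 2): -9.

-9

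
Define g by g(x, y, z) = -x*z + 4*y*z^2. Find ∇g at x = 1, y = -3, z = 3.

∂g/∂x = -z
∂g/∂y = 4*z^2
∂g/∂z = -x + 8*y*z
∇g = (-z, 4*z^2, -x + 8*y*z)
At (1, -3, 3): (-3, 36, -73).

(-3, 36, -73)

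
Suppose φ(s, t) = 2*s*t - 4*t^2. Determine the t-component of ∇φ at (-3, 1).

-14

(∇φ)_2 = ∂φ/∂t = 2*s - 8*t
At (-3, 1): -14.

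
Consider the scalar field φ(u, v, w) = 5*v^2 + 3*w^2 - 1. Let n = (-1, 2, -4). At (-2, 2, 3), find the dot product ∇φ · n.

∂φ/∂u = 0
∂φ/∂v = 10*v
∂φ/∂w = 6*w
∇φ at (-2, 2, 3) = (0, 20, 18)
∇φ · n = (0)(-1) + (20)(2) + (18)(-4) = -32

-32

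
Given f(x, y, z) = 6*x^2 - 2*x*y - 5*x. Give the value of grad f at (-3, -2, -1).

(-37, 6, 0)

∂f/∂x = 12*x - 2*y - 5
∂f/∂y = -2*x
∂f/∂z = 0
∇f = (12*x - 2*y - 5, -2*x, 0)
At (-3, -2, -1): (-37, 6, 0).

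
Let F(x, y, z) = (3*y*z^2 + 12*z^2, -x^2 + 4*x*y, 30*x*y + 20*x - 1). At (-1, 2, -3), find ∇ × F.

(-30, -188, -17)

(∇×F)₁ = ∂F₃/∂y − ∂F₂/∂z = 30*x
(∇×F)₂ = ∂F₁/∂z − ∂F₃/∂x = 6*y*z - 30*y + 24*z - 20
(∇×F)₃ = ∂F₂/∂x − ∂F₁/∂y = -2*x + 4*y - 3*z^2
∇×F = (30*x, 6*y*z - 30*y + 24*z - 20, -2*x + 4*y - 3*z^2)
At (-1, 2, -3): (-30, -188, -17).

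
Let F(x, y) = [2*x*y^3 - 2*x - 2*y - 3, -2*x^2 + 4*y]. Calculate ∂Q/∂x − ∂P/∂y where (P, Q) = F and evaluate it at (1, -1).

∂F₂/∂x = -4*x
∂F₁/∂y = 6*x*y^2 - 2
Scalar curl = -6*x*y^2 - 4*x + 2
At (1, -1): -8.

-8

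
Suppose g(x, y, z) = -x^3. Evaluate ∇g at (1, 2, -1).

∂g/∂x = -3*x^2
∂g/∂y = 0
∂g/∂z = 0
∇g = (-3*x^2, 0, 0)
At (1, 2, -1): (-3, 0, 0).

(-3, 0, 0)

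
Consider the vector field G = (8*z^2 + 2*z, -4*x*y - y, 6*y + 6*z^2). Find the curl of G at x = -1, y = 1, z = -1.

(6, -14, -4)

(∇×G)₁ = ∂G₃/∂y − ∂G₂/∂z = 6
(∇×G)₂ = ∂G₁/∂z − ∂G₃/∂x = 16*z + 2
(∇×G)₃ = ∂G₂/∂x − ∂G₁/∂y = -4*y
∇×G = (6, 16*z + 2, -4*y)
At (-1, 1, -1): (6, -14, -4).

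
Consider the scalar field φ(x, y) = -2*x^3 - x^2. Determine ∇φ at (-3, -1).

∂φ/∂x = -6*x^2 - 2*x
∂φ/∂y = 0
∇φ = (-6*x^2 - 2*x, 0)
At (-3, -1): (-48, 0).

(-48, 0)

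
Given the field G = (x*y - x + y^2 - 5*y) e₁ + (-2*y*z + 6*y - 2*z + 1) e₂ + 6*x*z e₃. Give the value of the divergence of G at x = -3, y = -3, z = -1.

∂G₁/∂x = y - 1
∂G₂/∂y = -2*z + 6
∂G₃/∂z = 6*x
∇·G = 6*x + y - 2*z + 5
At (-3, -3, -1): -14.

-14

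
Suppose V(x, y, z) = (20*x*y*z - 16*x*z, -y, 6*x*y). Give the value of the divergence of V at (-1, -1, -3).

107

∂V₁/∂x = 20*y*z - 16*z
∂V₂/∂y = -1
∂V₃/∂z = 0
∇·V = 20*y*z - 16*z - 1
At (-1, -1, -3): 107.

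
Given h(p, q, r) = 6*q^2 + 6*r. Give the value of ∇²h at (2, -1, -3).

12

∂²h/∂p² = 0
∂²h/∂q² = 12
∂²h/∂r² = 0
∇²h = 12
At (2, -1, -3): 12.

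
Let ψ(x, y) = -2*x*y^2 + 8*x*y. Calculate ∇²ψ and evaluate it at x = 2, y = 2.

-8

∂²ψ/∂x² = 0
∂²ψ/∂y² = -4*x
∇²ψ = -4*x
At (2, 2): -8.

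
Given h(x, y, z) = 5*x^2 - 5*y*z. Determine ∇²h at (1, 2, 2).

10

∂²h/∂x² = 10
∂²h/∂y² = 0
∂²h/∂z² = 0
∇²h = 10
At (1, 2, 2): 10.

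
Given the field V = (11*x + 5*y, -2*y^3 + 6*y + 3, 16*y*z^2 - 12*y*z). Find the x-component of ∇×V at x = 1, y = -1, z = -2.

(∇×V)_1 = ∂V₃/∂y − ∂V₂/∂z
= 16*z^2 - 12*z − (0)
= 16*z^2 - 12*z
At (1, -1, -2): 88.

88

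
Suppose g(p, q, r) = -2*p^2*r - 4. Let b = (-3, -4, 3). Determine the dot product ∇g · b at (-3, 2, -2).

∂g/∂p = -4*p*r
∂g/∂q = 0
∂g/∂r = -2*p^2
∇g at (-3, 2, -2) = (-24, 0, -18)
∇g · b = (-24)(-3) + (0)(-4) + (-18)(3) = 18

18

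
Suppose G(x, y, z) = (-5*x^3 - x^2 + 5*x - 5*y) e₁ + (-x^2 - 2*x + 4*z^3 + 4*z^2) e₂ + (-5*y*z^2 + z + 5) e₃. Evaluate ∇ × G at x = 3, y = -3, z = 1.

(∇×G)₁ = ∂G₃/∂y − ∂G₂/∂z = -17*z^2 - 8*z
(∇×G)₂ = ∂G₁/∂z − ∂G₃/∂x = 0
(∇×G)₃ = ∂G₂/∂x − ∂G₁/∂y = -2*x + 3
∇×G = (-17*z^2 - 8*z, 0, -2*x + 3)
At (3, -3, 1): (-25, 0, -3).

(-25, 0, -3)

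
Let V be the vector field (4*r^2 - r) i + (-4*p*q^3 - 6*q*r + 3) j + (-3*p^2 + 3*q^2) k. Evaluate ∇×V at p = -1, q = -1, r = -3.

(∇×V)₁ = ∂V₃/∂q − ∂V₂/∂r = 12*q
(∇×V)₂ = ∂V₁/∂r − ∂V₃/∂p = 6*p + 8*r - 1
(∇×V)₃ = ∂V₂/∂p − ∂V₁/∂q = -4*q^3
∇×V = (12*q, 6*p + 8*r - 1, -4*q^3)
At (-1, -1, -3): (-12, -31, 4).

(-12, -31, 4)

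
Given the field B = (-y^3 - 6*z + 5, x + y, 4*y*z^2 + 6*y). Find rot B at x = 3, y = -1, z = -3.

(∇×B)₁ = ∂B₃/∂y − ∂B₂/∂z = 4*z^2 + 6
(∇×B)₂ = ∂B₁/∂z − ∂B₃/∂x = -6
(∇×B)₃ = ∂B₂/∂x − ∂B₁/∂y = 3*y^2 + 1
∇×B = (4*z^2 + 6, -6, 3*y^2 + 1)
At (3, -1, -3): (42, -6, 4).

(42, -6, 4)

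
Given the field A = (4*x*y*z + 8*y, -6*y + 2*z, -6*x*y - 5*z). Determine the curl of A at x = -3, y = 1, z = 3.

(∇×A)₁ = ∂A₃/∂y − ∂A₂/∂z = -6*x - 2
(∇×A)₂ = ∂A₁/∂z − ∂A₃/∂x = 4*x*y + 6*y
(∇×A)₃ = ∂A₂/∂x − ∂A₁/∂y = -4*x*z - 8
∇×A = (-6*x - 2, 4*x*y + 6*y, -4*x*z - 8)
At (-3, 1, 3): (16, -6, 28).

(16, -6, 28)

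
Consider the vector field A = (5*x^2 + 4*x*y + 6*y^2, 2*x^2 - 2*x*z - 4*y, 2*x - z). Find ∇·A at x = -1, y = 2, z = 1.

-7

∂A₁/∂x = 10*x + 4*y
∂A₂/∂y = -4
∂A₃/∂z = -1
∇·A = 10*x + 4*y - 5
At (-1, 2, 1): -7.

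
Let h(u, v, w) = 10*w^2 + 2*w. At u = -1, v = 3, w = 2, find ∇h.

∂h/∂u = 0
∂h/∂v = 0
∂h/∂w = 20*w + 2
∇h = (0, 0, 20*w + 2)
At (-1, 3, 2): (0, 0, 42).

(0, 0, 42)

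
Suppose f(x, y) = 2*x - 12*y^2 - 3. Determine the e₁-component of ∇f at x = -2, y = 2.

(∇f)_1 = ∂f/∂x = 2
At (-2, 2): 2.

2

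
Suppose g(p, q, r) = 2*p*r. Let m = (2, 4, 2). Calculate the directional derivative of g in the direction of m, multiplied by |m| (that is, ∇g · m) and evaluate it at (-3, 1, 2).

-4

∂g/∂p = 2*r
∂g/∂q = 0
∂g/∂r = 2*p
∇g at (-3, 1, 2) = (4, 0, -6)
∇g · m = (4)(2) + (0)(4) + (-6)(2) = -4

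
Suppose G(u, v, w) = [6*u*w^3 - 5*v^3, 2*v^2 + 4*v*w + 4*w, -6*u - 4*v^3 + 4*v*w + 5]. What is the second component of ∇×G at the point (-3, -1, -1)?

-48

(∇×G)_2 = ∂G₁/∂w − ∂G₃/∂u
= 18*u*w^2 − (-6)
= 18*u*w^2 + 6
At (-3, -1, -1): -48.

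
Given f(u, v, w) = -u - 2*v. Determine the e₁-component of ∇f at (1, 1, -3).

(∇f)_1 = ∂f/∂u = -1
At (1, 1, -3): -1.

-1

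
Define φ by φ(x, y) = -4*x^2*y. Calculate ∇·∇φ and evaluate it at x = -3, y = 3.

∂²φ/∂x² = -8*y
∂²φ/∂y² = 0
∇²φ = -8*y
At (-3, 3): -24.

-24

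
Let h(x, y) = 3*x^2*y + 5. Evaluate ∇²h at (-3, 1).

6

∂²h/∂x² = 6*y
∂²h/∂y² = 0
∇²h = 6*y
At (-3, 1): 6.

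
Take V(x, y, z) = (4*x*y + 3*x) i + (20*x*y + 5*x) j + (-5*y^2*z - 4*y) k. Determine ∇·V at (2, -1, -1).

34

∂V₁/∂x = 4*y + 3
∂V₂/∂y = 20*x
∂V₃/∂z = -5*y^2
∇·V = 20*x - 5*y^2 + 4*y + 3
At (2, -1, -1): 34.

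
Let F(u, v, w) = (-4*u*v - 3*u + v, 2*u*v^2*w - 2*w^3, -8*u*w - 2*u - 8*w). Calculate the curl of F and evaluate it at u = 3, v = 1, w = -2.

(∇×F)₁ = ∂F₃/∂v − ∂F₂/∂w = -2*u*v^2 + 6*w^2
(∇×F)₂ = ∂F₁/∂w − ∂F₃/∂u = 8*w + 2
(∇×F)₃ = ∂F₂/∂u − ∂F₁/∂v = 4*u + 2*v^2*w - 1
∇×F = (-2*u*v^2 + 6*w^2, 8*w + 2, 4*u + 2*v^2*w - 1)
At (3, 1, -2): (18, -14, 7).

(18, -14, 7)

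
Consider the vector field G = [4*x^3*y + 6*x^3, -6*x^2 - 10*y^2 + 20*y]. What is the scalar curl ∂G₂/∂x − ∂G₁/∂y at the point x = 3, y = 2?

-144

∂G₂/∂x = -12*x
∂G₁/∂y = 4*x^3
Scalar curl = -4*x^3 - 12*x
At (3, 2): -144.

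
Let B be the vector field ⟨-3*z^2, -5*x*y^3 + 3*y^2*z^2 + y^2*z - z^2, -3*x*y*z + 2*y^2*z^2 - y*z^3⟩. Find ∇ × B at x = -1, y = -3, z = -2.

(49, 30, 135)

(∇×B)₁ = ∂B₃/∂y − ∂B₂/∂z = -3*x*z - 6*y^2*z - y^2 + 4*y*z^2 - z^3 + 2*z
(∇×B)₂ = ∂B₁/∂z − ∂B₃/∂x = 3*y*z - 6*z
(∇×B)₃ = ∂B₂/∂x − ∂B₁/∂y = -5*y^3
∇×B = (-3*x*z - 6*y^2*z - y^2 + 4*y*z^2 - z^3 + 2*z, 3*y*z - 6*z, -5*y^3)
At (-1, -3, -2): (49, 30, 135).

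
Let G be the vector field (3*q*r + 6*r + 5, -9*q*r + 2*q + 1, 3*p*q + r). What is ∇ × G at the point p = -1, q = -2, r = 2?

(∇×G)₁ = ∂G₃/∂q − ∂G₂/∂r = 3*p + 9*q
(∇×G)₂ = ∂G₁/∂r − ∂G₃/∂p = 6
(∇×G)₃ = ∂G₂/∂p − ∂G₁/∂q = -3*r
∇×G = (3*p + 9*q, 6, -3*r)
At (-1, -2, 2): (-21, 6, -6).

(-21, 6, -6)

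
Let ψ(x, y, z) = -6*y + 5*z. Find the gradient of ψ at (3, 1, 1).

(0, -6, 5)

∂ψ/∂x = 0
∂ψ/∂y = -6
∂ψ/∂z = 5
∇ψ = (0, -6, 5)
At (3, 1, 1): (0, -6, 5).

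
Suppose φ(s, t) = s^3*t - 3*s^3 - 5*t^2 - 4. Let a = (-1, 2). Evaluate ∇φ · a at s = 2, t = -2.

116

∂φ/∂s = 3*s^2*t - 9*s^2
∂φ/∂t = s^3 - 10*t
∇φ at (2, -2) = (-60, 28)
∇φ · a = (-60)(-1) + (28)(2) = 116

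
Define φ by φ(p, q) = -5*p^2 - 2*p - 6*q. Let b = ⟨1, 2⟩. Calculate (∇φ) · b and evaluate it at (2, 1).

-34

∂φ/∂p = -10*p - 2
∂φ/∂q = -6
∇φ at (2, 1) = (-22, -6)
∇φ · b = (-22)(1) + (-6)(2) = -34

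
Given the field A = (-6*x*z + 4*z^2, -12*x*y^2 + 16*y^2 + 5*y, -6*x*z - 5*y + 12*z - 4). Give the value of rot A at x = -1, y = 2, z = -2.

(∇×A)₁ = ∂A₃/∂y − ∂A₂/∂z = -5
(∇×A)₂ = ∂A₁/∂z − ∂A₃/∂x = -6*x + 14*z
(∇×A)₃ = ∂A₂/∂x − ∂A₁/∂y = -12*y^2
∇×A = (-5, -6*x + 14*z, -12*y^2)
At (-1, 2, -2): (-5, -22, -48).

(-5, -22, -48)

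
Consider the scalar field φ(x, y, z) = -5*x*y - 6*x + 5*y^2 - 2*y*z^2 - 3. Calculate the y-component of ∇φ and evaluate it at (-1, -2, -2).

-23

(∇φ)_2 = ∂φ/∂y = -5*x + 10*y - 2*z^2
At (-1, -2, -2): -23.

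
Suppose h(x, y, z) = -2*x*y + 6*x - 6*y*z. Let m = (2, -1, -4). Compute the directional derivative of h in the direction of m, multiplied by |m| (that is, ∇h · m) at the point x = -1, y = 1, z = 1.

∂h/∂x = -2*y + 6
∂h/∂y = -2*x - 6*z
∂h/∂z = -6*y
∇h at (-1, 1, 1) = (4, -4, -6)
∇h · m = (4)(2) + (-4)(-1) + (-6)(-4) = 36

36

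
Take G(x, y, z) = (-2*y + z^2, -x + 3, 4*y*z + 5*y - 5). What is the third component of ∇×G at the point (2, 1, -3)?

(∇×G)_3 = ∂G₂/∂x − ∂G₁/∂y
= -1 − (-2)
= 1
At (2, 1, -3): 1.

1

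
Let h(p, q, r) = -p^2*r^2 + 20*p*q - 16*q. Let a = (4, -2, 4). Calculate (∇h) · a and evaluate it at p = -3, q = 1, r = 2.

184

∂h/∂p = -2*p*r^2 + 20*q
∂h/∂q = 20*p - 16
∂h/∂r = -2*p^2*r
∇h at (-3, 1, 2) = (44, -76, -36)
∇h · a = (44)(4) + (-76)(-2) + (-36)(4) = 184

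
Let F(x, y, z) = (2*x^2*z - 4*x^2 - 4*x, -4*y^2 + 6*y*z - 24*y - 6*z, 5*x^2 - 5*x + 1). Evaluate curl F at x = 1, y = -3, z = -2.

(∇×F)₁ = ∂F₃/∂y − ∂F₂/∂z = -6*y + 6
(∇×F)₂ = ∂F₁/∂z − ∂F₃/∂x = 2*x^2 - 10*x + 5
(∇×F)₃ = ∂F₂/∂x − ∂F₁/∂y = 0
∇×F = (-6*y + 6, 2*x^2 - 10*x + 5, 0)
At (1, -3, -2): (24, -3, 0).

(24, -3, 0)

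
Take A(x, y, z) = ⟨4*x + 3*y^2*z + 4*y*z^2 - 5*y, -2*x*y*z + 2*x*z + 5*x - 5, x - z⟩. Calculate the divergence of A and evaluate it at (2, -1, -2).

∂A₁/∂x = 4
∂A₂/∂y = -2*x*z
∂A₃/∂z = -1
∇·A = -2*x*z + 3
At (2, -1, -2): 11.

11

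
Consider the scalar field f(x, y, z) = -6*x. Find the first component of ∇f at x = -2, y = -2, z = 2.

-6

(∇f)_1 = ∂f/∂x = -6
At (-2, -2, 2): -6.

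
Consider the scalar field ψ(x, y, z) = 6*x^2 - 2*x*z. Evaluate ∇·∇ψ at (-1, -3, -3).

∂²ψ/∂x² = 12
∂²ψ/∂y² = 0
∂²ψ/∂z² = 0
∇²ψ = 12
At (-1, -3, -3): 12.

12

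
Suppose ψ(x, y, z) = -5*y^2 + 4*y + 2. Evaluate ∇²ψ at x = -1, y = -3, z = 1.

-10

∂²ψ/∂x² = 0
∂²ψ/∂y² = -10
∂²ψ/∂z² = 0
∇²ψ = -10
At (-1, -3, 1): -10.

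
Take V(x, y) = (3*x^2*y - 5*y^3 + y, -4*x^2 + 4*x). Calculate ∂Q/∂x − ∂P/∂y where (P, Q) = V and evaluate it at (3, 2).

∂V₂/∂x = -8*x + 4
∂V₁/∂y = 3*x^2 - 15*y^2 + 1
Scalar curl = -3*x^2 - 8*x + 15*y^2 + 3
At (3, 2): 12.

12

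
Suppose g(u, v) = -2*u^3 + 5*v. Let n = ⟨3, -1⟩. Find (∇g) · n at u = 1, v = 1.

∂g/∂u = -6*u^2
∂g/∂v = 5
∇g at (1, 1) = (-6, 5)
∇g · n = (-6)(3) + (5)(-1) = -23

-23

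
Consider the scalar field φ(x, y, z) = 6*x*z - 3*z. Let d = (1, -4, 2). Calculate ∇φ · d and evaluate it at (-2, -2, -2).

-42

∂φ/∂x = 6*z
∂φ/∂y = 0
∂φ/∂z = 6*x - 3
∇φ at (-2, -2, -2) = (-12, 0, -15)
∇φ · d = (-12)(1) + (0)(-4) + (-15)(2) = -42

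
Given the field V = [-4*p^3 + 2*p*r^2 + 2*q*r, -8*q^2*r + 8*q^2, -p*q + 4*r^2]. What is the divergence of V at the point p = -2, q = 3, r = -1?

42

∂V₁/∂p = -12*p^2 + 2*r^2
∂V₂/∂q = -16*q*r + 16*q
∂V₃/∂r = 8*r
∇·V = -12*p^2 - 16*q*r + 16*q + 2*r^2 + 8*r
At (-2, 3, -1): 42.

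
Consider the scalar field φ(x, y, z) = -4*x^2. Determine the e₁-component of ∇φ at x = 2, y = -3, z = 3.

(∇φ)_1 = ∂φ/∂x = -8*x
At (2, -3, 3): -16.

-16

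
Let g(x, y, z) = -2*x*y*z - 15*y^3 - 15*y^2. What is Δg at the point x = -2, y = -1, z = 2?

60

∂²g/∂x² = 0
∂²g/∂y² = -30*(3*y + 1)
∂²g/∂z² = 0
∇²g = -90*y - 30
At (-2, -1, 2): 60.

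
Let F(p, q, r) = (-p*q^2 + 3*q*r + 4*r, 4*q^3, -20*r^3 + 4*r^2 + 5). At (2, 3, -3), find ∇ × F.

(∇×F)₁ = ∂F₃/∂q − ∂F₂/∂r = 0
(∇×F)₂ = ∂F₁/∂r − ∂F₃/∂p = 3*q + 4
(∇×F)₃ = ∂F₂/∂p − ∂F₁/∂q = 2*p*q - 3*r
∇×F = (0, 3*q + 4, 2*p*q - 3*r)
At (2, 3, -3): (0, 13, 21).

(0, 13, 21)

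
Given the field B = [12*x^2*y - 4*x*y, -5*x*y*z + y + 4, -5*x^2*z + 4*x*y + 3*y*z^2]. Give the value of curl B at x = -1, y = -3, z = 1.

(14, 2, -1)

(∇×B)₁ = ∂B₃/∂y − ∂B₂/∂z = 5*x*y + 4*x + 3*z^2
(∇×B)₂ = ∂B₁/∂z − ∂B₃/∂x = 10*x*z - 4*y
(∇×B)₃ = ∂B₂/∂x − ∂B₁/∂y = -12*x^2 + 4*x - 5*y*z
∇×B = (5*x*y + 4*x + 3*z^2, 10*x*z - 4*y, -12*x^2 + 4*x - 5*y*z)
At (-1, -3, 1): (14, 2, -1).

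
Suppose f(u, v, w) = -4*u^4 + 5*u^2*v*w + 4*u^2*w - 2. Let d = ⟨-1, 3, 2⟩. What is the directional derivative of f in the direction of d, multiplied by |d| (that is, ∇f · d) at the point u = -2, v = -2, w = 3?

∂f/∂u = -16*u^3 + 10*u*v*w + 8*u*w
∂f/∂v = 5*u^2*w
∂f/∂w = 5*u^2*v + 4*u^2
∇f at (-2, -2, 3) = (200, 60, -24)
∇f · d = (200)(-1) + (60)(3) + (-24)(2) = -68

-68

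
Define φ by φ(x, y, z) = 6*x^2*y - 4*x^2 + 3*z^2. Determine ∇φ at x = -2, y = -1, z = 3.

(40, 24, 18)

∂φ/∂x = 12*x*y - 8*x
∂φ/∂y = 6*x^2
∂φ/∂z = 6*z
∇φ = (12*x*y - 8*x, 6*x^2, 6*z)
At (-2, -1, 3): (40, 24, 18).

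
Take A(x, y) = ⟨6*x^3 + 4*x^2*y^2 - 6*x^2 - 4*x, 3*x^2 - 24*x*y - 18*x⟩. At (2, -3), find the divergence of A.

140

∂A₁/∂x = 18*x^2 + 8*x*y^2 - 12*x - 4
∂A₂/∂y = -24*x
∇·A = 18*x^2 + 8*x*y^2 - 36*x - 4
At (2, -3): 140.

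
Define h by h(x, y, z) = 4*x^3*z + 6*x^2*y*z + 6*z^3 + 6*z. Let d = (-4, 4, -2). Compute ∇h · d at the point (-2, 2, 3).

∂h/∂x = 12*x^2*z + 12*x*y*z
∂h/∂y = 6*x^2*z
∂h/∂z = 4*x^3 + 6*x^2*y + 18*z^2 + 6
∇h at (-2, 2, 3) = (0, 72, 184)
∇h · d = (0)(-4) + (72)(4) + (184)(-2) = -80

-80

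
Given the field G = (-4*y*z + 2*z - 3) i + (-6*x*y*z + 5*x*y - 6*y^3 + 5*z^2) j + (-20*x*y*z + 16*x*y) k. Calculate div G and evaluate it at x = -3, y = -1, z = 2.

∂G₁/∂x = 0
∂G₂/∂y = -6*x*z + 5*x - 18*y^2
∂G₃/∂z = -20*x*y
∇·G = -20*x*y - 6*x*z + 5*x - 18*y^2
At (-3, -1, 2): -57.

-57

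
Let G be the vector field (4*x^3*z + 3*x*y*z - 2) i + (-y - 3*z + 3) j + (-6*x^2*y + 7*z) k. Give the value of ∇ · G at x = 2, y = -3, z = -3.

-111

∂G₁/∂x = 12*x^2*z + 3*y*z
∂G₂/∂y = -1
∂G₃/∂z = 7
∇·G = 12*x^2*z + 3*y*z + 6
At (2, -3, -3): -111.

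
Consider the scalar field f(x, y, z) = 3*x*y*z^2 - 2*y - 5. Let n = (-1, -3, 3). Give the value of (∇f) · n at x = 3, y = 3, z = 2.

186

∂f/∂x = 3*y*z^2
∂f/∂y = 3*x*z^2 - 2
∂f/∂z = 6*x*y*z
∇f at (3, 3, 2) = (36, 34, 108)
∇f · n = (36)(-1) + (34)(-3) + (108)(3) = 186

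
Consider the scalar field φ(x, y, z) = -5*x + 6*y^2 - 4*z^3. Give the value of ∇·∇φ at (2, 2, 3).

-60

∂²φ/∂x² = 0
∂²φ/∂y² = 12
∂²φ/∂z² = -24*z
∇²φ = -24*z + 12
At (2, 2, 3): -60.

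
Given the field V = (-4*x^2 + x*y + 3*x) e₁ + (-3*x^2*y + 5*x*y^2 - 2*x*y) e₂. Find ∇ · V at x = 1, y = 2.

12

∂V₁/∂x = -8*x + y + 3
∂V₂/∂y = -3*x^2 + 10*x*y - 2*x
∇·V = -3*x^2 + 10*x*y - 10*x + y + 3
At (1, 2): 12.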